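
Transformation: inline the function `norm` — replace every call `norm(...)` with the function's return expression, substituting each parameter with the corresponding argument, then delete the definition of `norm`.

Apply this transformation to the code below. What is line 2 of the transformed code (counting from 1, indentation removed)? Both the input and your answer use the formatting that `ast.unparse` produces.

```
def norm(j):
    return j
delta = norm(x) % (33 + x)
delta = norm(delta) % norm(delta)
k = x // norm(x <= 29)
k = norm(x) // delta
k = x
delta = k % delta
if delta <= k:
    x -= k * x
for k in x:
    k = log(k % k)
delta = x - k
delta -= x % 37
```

delta = delta % delta

Transformed code:
delta = x % (33 + x)
delta = delta % delta
k = x // (x <= 29)
k = x // delta
k = x
delta = k % delta
if delta <= k:
    x -= k * x
for k in x:
    k = log(k % k)
delta = x - k
delta -= x % 37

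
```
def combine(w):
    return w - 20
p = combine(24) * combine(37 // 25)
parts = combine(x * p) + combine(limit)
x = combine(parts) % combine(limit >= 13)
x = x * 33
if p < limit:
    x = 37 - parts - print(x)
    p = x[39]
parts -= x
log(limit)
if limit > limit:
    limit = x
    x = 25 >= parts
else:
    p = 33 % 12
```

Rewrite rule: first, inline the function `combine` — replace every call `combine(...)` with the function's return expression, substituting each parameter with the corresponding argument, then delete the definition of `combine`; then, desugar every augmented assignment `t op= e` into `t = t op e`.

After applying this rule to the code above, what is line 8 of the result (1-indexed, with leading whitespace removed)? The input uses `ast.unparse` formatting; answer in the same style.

Transformed code:
p = (24 - 20) * (37 // 25 - 20)
parts = x * p - 20 + (limit - 20)
x = (parts - 20) % ((limit >= 13) - 20)
x = x * 33
if p < limit:
    x = 37 - parts - print(x)
    p = x[39]
parts = parts - x
log(limit)
if limit > limit:
    limit = x
    x = 25 >= parts
else:
    p = 33 % 12

parts = parts - x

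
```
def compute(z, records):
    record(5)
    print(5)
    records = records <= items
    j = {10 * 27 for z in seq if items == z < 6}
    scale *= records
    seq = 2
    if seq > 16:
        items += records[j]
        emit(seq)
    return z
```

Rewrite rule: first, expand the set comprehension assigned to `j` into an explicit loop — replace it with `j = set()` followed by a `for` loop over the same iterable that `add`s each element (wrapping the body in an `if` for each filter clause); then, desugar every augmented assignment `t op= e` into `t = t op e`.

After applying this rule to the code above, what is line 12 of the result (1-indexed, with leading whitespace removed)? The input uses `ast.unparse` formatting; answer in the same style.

Transformed code:
def compute(z, records):
    record(5)
    print(5)
    records = records <= items
    j = set()
    for z in seq:
        if items == z < 6:
            j.add(10 * 27)
    scale = scale * records
    seq = 2
    if seq > 16:
        items = items + records[j]
        emit(seq)
    return z

items = items + records[j]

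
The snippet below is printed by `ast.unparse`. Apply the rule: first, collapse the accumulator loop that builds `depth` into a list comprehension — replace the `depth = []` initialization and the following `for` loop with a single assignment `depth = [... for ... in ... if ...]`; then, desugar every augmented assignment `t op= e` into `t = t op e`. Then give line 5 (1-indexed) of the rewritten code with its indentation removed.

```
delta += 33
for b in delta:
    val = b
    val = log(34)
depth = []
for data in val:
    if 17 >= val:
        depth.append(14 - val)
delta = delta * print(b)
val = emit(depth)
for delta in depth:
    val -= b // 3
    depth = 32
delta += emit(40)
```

Transformed code:
delta = delta + 33
for b in delta:
    val = b
    val = log(34)
depth = [14 - val for data in val if 17 >= val]
delta = delta * print(b)
val = emit(depth)
for delta in depth:
    val = val - b // 3
    depth = 32
delta = delta + emit(40)

depth = [14 - val for data in val if 17 >= val]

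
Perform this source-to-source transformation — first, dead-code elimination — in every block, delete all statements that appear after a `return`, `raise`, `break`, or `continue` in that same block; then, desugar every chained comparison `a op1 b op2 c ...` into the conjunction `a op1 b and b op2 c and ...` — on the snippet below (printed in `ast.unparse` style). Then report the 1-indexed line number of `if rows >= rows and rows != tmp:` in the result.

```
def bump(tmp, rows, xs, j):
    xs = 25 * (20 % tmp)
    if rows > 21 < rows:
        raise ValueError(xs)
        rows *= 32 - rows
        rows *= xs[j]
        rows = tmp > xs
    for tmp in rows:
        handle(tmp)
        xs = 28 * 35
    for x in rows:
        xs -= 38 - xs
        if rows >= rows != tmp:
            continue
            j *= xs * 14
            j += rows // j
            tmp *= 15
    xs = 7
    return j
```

10

Transformed code:
def bump(tmp, rows, xs, j):
    xs = 25 * (20 % tmp)
    if rows > 21 and 21 < rows:
        raise ValueError(xs)
    for tmp in rows:
        handle(tmp)
        xs = 28 * 35
    for x in rows:
        xs -= 38 - xs
        if rows >= rows and rows != tmp:
            continue
    xs = 7
    return j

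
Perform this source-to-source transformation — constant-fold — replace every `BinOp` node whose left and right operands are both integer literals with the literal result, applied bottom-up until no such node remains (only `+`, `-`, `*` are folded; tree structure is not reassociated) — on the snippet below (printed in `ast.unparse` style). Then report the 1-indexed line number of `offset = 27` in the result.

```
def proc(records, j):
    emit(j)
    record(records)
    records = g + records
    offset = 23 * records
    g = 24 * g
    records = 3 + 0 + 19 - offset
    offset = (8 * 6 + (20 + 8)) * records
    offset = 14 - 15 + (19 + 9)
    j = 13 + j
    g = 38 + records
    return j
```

9

Transformed code:
def proc(records, j):
    emit(j)
    record(records)
    records = g + records
    offset = 23 * records
    g = 24 * g
    records = 22 - offset
    offset = 76 * records
    offset = 27
    j = 13 + j
    g = 38 + records
    return j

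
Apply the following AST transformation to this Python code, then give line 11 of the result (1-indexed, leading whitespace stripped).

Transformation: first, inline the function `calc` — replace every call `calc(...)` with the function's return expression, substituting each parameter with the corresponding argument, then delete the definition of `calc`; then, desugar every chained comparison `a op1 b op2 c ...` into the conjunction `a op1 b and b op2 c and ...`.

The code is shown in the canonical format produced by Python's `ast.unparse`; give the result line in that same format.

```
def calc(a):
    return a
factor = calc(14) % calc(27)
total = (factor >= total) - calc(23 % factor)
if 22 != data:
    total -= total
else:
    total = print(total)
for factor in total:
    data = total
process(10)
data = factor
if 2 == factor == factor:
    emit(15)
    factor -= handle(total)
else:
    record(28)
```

if 2 == factor and factor == factor:

Transformed code:
factor = 14 % 27
total = (factor >= total) - 23 % factor
if 22 != data:
    total -= total
else:
    total = print(total)
for factor in total:
    data = total
process(10)
data = factor
if 2 == factor and factor == factor:
    emit(15)
    factor -= handle(total)
else:
    record(28)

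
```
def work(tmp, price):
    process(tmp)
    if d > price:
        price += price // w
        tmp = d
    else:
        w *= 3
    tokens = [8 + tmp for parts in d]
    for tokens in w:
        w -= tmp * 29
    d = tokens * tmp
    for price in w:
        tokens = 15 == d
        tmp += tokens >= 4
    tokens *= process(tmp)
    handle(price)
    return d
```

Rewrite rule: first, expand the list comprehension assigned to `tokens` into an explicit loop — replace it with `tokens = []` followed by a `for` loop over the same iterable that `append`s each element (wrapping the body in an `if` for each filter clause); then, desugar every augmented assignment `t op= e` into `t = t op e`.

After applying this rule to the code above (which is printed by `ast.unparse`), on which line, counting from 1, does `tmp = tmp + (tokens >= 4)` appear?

Transformed code:
def work(tmp, price):
    process(tmp)
    if d > price:
        price = price + price // w
        tmp = d
    else:
        w = w * 3
    tokens = []
    for parts in d:
        tokens.append(8 + tmp)
    for tokens in w:
        w = w - tmp * 29
    d = tokens * tmp
    for price in w:
        tokens = 15 == d
        tmp = tmp + (tokens >= 4)
    tokens = tokens * process(tmp)
    handle(price)
    return d

16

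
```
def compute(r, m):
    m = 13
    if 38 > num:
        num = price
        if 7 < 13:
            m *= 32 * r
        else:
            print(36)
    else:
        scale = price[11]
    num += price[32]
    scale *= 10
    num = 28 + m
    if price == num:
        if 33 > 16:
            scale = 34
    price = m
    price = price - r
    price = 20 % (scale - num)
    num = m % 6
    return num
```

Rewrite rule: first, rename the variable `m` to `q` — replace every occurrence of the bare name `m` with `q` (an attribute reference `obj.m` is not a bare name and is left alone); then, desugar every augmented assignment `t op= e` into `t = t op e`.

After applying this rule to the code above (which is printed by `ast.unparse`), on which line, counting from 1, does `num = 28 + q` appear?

13

Transformed code:
def compute(r, q):
    q = 13
    if 38 > num:
        num = price
        if 7 < 13:
            q = q * (32 * r)
        else:
            print(36)
    else:
        scale = price[11]
    num = num + price[32]
    scale = scale * 10
    num = 28 + q
    if price == num:
        if 33 > 16:
            scale = 34
    price = q
    price = price - r
    price = 20 % (scale - num)
    num = q % 6
    return num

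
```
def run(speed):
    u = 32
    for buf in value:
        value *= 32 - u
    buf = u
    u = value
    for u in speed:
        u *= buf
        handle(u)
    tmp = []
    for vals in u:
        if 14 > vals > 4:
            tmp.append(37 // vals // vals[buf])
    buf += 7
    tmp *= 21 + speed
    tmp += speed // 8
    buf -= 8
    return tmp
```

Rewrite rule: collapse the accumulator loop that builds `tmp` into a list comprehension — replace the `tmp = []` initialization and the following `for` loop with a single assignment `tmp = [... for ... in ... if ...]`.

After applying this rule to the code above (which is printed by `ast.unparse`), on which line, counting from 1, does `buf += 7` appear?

11

Transformed code:
def run(speed):
    u = 32
    for buf in value:
        value *= 32 - u
    buf = u
    u = value
    for u in speed:
        u *= buf
        handle(u)
    tmp = [37 // vals // vals[buf] for vals in u if 14 > vals > 4]
    buf += 7
    tmp *= 21 + speed
    tmp += speed // 8
    buf -= 8
    return tmp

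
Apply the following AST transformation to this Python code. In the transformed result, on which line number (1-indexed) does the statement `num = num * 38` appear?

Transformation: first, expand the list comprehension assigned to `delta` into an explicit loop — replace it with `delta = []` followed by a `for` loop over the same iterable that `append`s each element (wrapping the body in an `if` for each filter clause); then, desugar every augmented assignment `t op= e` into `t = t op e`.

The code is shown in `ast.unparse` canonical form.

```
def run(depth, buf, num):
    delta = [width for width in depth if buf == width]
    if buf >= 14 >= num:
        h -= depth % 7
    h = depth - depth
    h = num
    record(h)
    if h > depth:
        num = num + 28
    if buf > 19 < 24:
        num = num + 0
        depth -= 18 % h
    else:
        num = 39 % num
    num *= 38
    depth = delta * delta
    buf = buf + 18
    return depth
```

18

Transformed code:
def run(depth, buf, num):
    delta = []
    for width in depth:
        if buf == width:
            delta.append(width)
    if buf >= 14 >= num:
        h = h - depth % 7
    h = depth - depth
    h = num
    record(h)
    if h > depth:
        num = num + 28
    if buf > 19 < 24:
        num = num + 0
        depth = depth - 18 % h
    else:
        num = 39 % num
    num = num * 38
    depth = delta * delta
    buf = buf + 18
    return depth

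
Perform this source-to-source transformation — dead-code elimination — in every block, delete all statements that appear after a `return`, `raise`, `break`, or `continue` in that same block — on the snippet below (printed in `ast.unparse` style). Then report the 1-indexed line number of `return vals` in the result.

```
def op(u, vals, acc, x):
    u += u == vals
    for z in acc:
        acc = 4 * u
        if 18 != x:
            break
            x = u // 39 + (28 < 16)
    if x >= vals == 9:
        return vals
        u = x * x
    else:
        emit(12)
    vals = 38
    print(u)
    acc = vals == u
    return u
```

8

Transformed code:
def op(u, vals, acc, x):
    u += u == vals
    for z in acc:
        acc = 4 * u
        if 18 != x:
            break
    if x >= vals == 9:
        return vals
    else:
        emit(12)
    vals = 38
    print(u)
    acc = vals == u
    return u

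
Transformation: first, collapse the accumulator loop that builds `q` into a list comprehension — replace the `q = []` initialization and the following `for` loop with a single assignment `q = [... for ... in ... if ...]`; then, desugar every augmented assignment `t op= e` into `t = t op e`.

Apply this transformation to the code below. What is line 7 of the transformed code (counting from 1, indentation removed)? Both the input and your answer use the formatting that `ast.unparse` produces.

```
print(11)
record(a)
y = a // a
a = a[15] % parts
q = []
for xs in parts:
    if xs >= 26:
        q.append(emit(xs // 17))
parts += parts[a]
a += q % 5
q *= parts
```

a = a + q % 5

Transformed code:
print(11)
record(a)
y = a // a
a = a[15] % parts
q = [emit(xs // 17) for xs in parts if xs >= 26]
parts = parts + parts[a]
a = a + q % 5
q = q * parts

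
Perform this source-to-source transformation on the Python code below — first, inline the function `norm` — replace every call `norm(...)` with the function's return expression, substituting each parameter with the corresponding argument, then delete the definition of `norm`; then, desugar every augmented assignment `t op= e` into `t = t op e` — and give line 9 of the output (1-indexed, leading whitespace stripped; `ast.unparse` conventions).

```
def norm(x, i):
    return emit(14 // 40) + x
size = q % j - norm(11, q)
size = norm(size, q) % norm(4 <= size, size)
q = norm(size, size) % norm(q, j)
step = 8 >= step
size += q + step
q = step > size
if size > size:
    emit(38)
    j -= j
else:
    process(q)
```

Transformed code:
size = q % j - (emit(14 // 40) + 11)
size = (emit(14 // 40) + size) % (emit(14 // 40) + (4 <= size))
q = (emit(14 // 40) + size) % (emit(14 // 40) + q)
step = 8 >= step
size = size + (q + step)
q = step > size
if size > size:
    emit(38)
    j = j - j
else:
    process(q)

j = j - j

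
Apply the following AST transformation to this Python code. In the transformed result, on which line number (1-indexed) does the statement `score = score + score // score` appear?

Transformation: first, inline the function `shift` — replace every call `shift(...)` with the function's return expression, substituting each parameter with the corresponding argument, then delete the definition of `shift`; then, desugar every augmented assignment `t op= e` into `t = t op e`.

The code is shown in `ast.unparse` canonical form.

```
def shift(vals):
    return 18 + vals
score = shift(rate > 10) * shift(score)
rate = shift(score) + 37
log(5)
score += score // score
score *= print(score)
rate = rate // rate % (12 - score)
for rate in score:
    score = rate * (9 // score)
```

4

Transformed code:
score = (18 + (rate > 10)) * (18 + score)
rate = 18 + score + 37
log(5)
score = score + score // score
score = score * print(score)
rate = rate // rate % (12 - score)
for rate in score:
    score = rate * (9 // score)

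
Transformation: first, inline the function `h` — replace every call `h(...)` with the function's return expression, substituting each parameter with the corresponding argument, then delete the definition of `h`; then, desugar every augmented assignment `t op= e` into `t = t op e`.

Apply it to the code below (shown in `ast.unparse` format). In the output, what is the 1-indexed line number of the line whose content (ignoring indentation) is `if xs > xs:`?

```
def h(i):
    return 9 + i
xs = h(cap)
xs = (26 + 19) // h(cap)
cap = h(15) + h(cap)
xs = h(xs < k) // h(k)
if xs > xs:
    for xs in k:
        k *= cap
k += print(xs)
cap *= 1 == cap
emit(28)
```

5

Transformed code:
xs = 9 + cap
xs = (26 + 19) // (9 + cap)
cap = 9 + 15 + (9 + cap)
xs = (9 + (xs < k)) // (9 + k)
if xs > xs:
    for xs in k:
        k = k * cap
k = k + print(xs)
cap = cap * (1 == cap)
emit(28)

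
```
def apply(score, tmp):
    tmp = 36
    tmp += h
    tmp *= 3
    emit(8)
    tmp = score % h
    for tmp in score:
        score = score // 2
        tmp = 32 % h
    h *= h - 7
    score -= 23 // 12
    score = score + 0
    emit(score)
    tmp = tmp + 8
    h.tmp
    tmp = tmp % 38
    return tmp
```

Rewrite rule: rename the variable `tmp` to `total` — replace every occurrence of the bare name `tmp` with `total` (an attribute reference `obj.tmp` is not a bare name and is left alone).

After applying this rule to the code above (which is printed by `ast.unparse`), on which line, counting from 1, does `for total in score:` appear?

Transformed code:
def apply(score, total):
    total = 36
    total += h
    total *= 3
    emit(8)
    total = score % h
    for total in score:
        score = score // 2
        total = 32 % h
    h *= h - 7
    score -= 23 // 12
    score = score + 0
    emit(score)
    total = total + 8
    h.tmp
    total = total % 38
    return total

7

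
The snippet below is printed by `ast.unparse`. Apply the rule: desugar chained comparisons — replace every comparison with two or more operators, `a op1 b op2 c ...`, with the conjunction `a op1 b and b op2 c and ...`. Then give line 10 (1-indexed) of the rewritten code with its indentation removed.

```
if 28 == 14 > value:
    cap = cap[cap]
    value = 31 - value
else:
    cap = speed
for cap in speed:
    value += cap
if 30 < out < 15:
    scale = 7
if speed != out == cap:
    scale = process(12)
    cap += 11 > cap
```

if speed != out and out == cap:

Transformed code:
if 28 == 14 and 14 > value:
    cap = cap[cap]
    value = 31 - value
else:
    cap = speed
for cap in speed:
    value += cap
if 30 < out and out < 15:
    scale = 7
if speed != out and out == cap:
    scale = process(12)
    cap += 11 > cap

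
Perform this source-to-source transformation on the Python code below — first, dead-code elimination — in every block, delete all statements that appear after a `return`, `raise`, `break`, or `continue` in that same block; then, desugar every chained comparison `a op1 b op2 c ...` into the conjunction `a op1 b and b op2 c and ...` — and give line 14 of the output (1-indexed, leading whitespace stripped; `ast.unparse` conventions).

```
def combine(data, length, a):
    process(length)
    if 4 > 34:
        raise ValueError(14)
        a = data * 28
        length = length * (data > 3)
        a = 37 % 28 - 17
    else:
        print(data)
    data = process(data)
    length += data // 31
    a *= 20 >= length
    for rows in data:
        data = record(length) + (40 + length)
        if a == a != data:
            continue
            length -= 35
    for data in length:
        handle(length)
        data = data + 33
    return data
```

for data in length:

Transformed code:
def combine(data, length, a):
    process(length)
    if 4 > 34:
        raise ValueError(14)
    else:
        print(data)
    data = process(data)
    length += data // 31
    a *= 20 >= length
    for rows in data:
        data = record(length) + (40 + length)
        if a == a and a != data:
            continue
    for data in length:
        handle(length)
        data = data + 33
    return data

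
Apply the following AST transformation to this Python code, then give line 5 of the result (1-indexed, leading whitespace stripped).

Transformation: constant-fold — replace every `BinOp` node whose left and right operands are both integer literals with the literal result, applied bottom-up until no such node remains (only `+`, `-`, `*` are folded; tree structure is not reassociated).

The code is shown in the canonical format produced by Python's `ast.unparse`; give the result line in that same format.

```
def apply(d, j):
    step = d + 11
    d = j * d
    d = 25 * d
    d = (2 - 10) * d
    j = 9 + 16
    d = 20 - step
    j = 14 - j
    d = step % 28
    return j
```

d = -8 * d

Transformed code:
def apply(d, j):
    step = d + 11
    d = j * d
    d = 25 * d
    d = -8 * d
    j = 25
    d = 20 - step
    j = 14 - j
    d = step % 28
    return j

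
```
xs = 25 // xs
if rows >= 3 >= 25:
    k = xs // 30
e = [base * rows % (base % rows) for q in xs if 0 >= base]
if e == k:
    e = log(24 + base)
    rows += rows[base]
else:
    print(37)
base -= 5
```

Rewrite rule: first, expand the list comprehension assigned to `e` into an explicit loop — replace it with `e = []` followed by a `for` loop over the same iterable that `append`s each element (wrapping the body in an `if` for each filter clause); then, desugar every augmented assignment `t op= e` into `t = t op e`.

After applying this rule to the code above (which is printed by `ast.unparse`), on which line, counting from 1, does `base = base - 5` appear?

Transformed code:
xs = 25 // xs
if rows >= 3 >= 25:
    k = xs // 30
e = []
for q in xs:
    if 0 >= base:
        e.append(base * rows % (base % rows))
if e == k:
    e = log(24 + base)
    rows = rows + rows[base]
else:
    print(37)
base = base - 5

13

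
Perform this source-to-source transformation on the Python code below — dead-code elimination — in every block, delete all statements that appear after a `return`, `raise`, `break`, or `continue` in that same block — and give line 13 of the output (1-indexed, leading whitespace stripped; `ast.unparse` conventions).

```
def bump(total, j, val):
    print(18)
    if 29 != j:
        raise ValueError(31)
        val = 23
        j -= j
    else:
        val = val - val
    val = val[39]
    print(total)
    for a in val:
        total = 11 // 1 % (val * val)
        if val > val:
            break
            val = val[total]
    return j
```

Transformed code:
def bump(total, j, val):
    print(18)
    if 29 != j:
        raise ValueError(31)
    else:
        val = val - val
    val = val[39]
    print(total)
    for a in val:
        total = 11 // 1 % (val * val)
        if val > val:
            break
    return j

return j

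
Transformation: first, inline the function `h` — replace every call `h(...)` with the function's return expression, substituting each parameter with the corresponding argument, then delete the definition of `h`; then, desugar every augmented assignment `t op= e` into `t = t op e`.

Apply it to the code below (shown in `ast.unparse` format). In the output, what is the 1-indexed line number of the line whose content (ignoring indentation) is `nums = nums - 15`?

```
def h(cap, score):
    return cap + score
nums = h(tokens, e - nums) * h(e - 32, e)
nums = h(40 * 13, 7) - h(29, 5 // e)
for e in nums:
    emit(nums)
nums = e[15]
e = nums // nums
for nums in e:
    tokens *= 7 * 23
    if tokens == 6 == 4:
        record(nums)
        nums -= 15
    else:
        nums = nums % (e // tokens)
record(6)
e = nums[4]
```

11

Transformed code:
nums = (tokens + (e - nums)) * (e - 32 + e)
nums = 40 * 13 + 7 - (29 + 5 // e)
for e in nums:
    emit(nums)
nums = e[15]
e = nums // nums
for nums in e:
    tokens = tokens * (7 * 23)
    if tokens == 6 == 4:
        record(nums)
        nums = nums - 15
    else:
        nums = nums % (e // tokens)
record(6)
e = nums[4]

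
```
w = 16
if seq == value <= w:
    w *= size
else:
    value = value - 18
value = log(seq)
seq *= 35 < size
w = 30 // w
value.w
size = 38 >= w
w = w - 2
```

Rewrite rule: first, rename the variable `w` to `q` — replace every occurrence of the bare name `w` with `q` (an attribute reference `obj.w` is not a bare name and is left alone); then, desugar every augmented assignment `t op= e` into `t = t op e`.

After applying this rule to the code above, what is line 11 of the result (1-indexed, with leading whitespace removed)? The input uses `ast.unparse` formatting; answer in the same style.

q = q - 2

Transformed code:
q = 16
if seq == value <= q:
    q = q * size
else:
    value = value - 18
value = log(seq)
seq = seq * (35 < size)
q = 30 // q
value.w
size = 38 >= q
q = q - 2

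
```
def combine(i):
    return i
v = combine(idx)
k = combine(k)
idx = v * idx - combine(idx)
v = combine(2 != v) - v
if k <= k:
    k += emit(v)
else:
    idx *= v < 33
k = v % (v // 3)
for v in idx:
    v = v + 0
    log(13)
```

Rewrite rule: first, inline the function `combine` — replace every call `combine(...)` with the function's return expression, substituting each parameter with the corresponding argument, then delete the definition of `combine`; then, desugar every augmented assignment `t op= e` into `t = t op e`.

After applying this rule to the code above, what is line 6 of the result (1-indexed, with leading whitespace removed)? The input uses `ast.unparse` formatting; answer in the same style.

k = k + emit(v)

Transformed code:
v = idx
k = k
idx = v * idx - idx
v = (2 != v) - v
if k <= k:
    k = k + emit(v)
else:
    idx = idx * (v < 33)
k = v % (v // 3)
for v in idx:
    v = v + 0
    log(13)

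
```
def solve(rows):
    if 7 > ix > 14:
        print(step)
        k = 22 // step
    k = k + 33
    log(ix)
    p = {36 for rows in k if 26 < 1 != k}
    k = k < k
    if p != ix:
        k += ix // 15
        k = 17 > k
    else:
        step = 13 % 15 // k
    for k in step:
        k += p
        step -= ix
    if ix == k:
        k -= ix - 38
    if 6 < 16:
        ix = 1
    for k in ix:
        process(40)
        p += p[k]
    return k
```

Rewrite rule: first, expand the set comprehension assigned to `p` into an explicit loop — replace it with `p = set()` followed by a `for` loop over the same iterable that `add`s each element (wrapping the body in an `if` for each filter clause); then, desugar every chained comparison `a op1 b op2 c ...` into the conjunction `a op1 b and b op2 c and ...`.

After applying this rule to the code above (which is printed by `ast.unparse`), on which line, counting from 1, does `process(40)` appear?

25

Transformed code:
def solve(rows):
    if 7 > ix and ix > 14:
        print(step)
        k = 22 // step
    k = k + 33
    log(ix)
    p = set()
    for rows in k:
        if 26 < 1 and 1 != k:
            p.add(36)
    k = k < k
    if p != ix:
        k += ix // 15
        k = 17 > k
    else:
        step = 13 % 15 // k
    for k in step:
        k += p
        step -= ix
    if ix == k:
        k -= ix - 38
    if 6 < 16:
        ix = 1
    for k in ix:
        process(40)
        p += p[k]
    return k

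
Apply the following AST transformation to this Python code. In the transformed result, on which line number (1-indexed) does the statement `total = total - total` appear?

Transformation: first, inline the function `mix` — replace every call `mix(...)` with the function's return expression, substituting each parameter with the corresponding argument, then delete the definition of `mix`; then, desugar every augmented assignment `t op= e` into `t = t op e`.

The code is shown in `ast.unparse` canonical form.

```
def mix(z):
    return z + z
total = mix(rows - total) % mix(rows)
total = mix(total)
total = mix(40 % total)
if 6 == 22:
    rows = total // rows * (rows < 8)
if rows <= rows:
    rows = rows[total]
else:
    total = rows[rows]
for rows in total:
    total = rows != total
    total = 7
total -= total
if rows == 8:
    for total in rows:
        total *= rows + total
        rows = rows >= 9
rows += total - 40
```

Transformed code:
total = (rows - total + (rows - total)) % (rows + rows)
total = total + total
total = 40 % total + 40 % total
if 6 == 22:
    rows = total // rows * (rows < 8)
if rows <= rows:
    rows = rows[total]
else:
    total = rows[rows]
for rows in total:
    total = rows != total
    total = 7
total = total - total
if rows == 8:
    for total in rows:
        total = total * (rows + total)
        rows = rows >= 9
rows = rows + (total - 40)

13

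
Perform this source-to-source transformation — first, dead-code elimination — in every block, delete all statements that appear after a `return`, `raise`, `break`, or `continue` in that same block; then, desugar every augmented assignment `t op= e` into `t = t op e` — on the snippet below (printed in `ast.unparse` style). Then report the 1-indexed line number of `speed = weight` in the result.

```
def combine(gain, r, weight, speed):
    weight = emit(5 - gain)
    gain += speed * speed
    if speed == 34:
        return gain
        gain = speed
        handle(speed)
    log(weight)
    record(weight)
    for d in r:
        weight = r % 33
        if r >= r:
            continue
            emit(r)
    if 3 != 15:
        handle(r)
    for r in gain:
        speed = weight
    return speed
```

15

Transformed code:
def combine(gain, r, weight, speed):
    weight = emit(5 - gain)
    gain = gain + speed * speed
    if speed == 34:
        return gain
    log(weight)
    record(weight)
    for d in r:
        weight = r % 33
        if r >= r:
            continue
    if 3 != 15:
        handle(r)
    for r in gain:
        speed = weight
    return speed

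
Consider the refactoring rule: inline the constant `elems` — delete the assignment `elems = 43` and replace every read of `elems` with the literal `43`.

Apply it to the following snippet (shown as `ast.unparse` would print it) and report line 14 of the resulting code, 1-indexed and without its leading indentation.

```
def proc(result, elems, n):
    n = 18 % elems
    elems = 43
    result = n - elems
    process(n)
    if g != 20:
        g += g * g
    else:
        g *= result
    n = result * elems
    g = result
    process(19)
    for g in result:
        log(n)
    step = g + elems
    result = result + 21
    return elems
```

Transformed code:
def proc(result, elems, n):
    n = 18 % 43
    result = n - 43
    process(n)
    if g != 20:
        g += g * g
    else:
        g *= result
    n = result * 43
    g = result
    process(19)
    for g in result:
        log(n)
    step = g + 43
    result = result + 21
    return 43

step = g + 43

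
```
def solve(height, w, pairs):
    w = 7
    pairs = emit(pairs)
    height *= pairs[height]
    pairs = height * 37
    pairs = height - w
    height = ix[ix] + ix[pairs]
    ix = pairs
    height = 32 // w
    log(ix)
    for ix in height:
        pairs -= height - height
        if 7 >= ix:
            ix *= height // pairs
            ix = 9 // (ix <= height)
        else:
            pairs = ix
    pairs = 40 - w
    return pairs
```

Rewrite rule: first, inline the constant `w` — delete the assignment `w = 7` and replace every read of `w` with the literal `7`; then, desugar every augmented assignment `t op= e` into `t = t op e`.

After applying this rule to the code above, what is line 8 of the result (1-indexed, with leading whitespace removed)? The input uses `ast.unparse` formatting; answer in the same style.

height = 32 // 7

Transformed code:
def solve(height, w, pairs):
    pairs = emit(pairs)
    height = height * pairs[height]
    pairs = height * 37
    pairs = height - 7
    height = ix[ix] + ix[pairs]
    ix = pairs
    height = 32 // 7
    log(ix)
    for ix in height:
        pairs = pairs - (height - height)
        if 7 >= ix:
            ix = ix * (height // pairs)
            ix = 9 // (ix <= height)
        else:
            pairs = ix
    pairs = 40 - 7
    return pairs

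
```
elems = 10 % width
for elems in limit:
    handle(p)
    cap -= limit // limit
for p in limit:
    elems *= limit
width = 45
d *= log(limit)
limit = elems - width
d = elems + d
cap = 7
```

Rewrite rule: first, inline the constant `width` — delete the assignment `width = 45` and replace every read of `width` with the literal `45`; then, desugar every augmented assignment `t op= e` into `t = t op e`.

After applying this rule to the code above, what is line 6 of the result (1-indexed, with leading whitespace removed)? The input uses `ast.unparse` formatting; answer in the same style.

elems = elems * limit

Transformed code:
elems = 10 % 45
for elems in limit:
    handle(p)
    cap = cap - limit // limit
for p in limit:
    elems = elems * limit
d = d * log(limit)
limit = elems - 45
d = elems + d
cap = 7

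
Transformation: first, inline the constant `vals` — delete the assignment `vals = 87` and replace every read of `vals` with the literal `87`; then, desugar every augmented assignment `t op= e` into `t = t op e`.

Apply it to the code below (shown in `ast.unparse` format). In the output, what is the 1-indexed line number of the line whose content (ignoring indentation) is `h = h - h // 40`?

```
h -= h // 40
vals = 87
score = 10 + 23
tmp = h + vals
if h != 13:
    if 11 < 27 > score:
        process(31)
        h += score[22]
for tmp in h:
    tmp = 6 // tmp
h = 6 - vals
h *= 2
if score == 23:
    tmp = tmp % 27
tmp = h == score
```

1

Transformed code:
h = h - h // 40
score = 10 + 23
tmp = h + 87
if h != 13:
    if 11 < 27 > score:
        process(31)
        h = h + score[22]
for tmp in h:
    tmp = 6 // tmp
h = 6 - 87
h = h * 2
if score == 23:
    tmp = tmp % 27
tmp = h == score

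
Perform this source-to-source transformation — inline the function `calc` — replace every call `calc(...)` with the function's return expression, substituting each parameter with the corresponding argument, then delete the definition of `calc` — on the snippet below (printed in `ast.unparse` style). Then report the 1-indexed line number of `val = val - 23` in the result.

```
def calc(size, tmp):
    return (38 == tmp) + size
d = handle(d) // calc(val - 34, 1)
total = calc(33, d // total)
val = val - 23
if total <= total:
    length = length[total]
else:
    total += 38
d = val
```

Transformed code:
d = handle(d) // ((38 == 1) + (val - 34))
total = (38 == d // total) + 33
val = val - 23
if total <= total:
    length = length[total]
else:
    total += 38
d = val

3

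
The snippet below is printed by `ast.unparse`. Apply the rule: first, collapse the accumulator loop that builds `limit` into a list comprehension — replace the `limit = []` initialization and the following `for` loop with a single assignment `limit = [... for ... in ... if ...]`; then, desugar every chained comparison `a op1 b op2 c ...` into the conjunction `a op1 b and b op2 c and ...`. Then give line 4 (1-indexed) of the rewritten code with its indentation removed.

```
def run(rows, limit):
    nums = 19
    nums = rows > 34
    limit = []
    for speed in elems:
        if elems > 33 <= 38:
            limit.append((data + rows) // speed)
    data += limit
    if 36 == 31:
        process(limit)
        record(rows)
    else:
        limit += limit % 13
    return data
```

Transformed code:
def run(rows, limit):
    nums = 19
    nums = rows > 34
    limit = [(data + rows) // speed for speed in elems if elems > 33 and 33 <= 38]
    data += limit
    if 36 == 31:
        process(limit)
        record(rows)
    else:
        limit += limit % 13
    return data

limit = [(data + rows) // speed for speed in elems if elems > 33 and 33 <= 38]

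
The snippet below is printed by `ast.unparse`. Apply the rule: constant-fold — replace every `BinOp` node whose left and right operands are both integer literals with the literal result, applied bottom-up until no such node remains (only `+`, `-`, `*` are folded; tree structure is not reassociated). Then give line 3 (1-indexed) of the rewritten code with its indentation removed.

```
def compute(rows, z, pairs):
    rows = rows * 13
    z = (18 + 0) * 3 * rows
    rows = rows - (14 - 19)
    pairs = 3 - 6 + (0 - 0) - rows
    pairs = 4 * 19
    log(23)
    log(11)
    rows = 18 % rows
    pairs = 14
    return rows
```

z = 54 * rows

Transformed code:
def compute(rows, z, pairs):
    rows = rows * 13
    z = 54 * rows
    rows = rows - -5
    pairs = -3 - rows
    pairs = 76
    log(23)
    log(11)
    rows = 18 % rows
    pairs = 14
    return rows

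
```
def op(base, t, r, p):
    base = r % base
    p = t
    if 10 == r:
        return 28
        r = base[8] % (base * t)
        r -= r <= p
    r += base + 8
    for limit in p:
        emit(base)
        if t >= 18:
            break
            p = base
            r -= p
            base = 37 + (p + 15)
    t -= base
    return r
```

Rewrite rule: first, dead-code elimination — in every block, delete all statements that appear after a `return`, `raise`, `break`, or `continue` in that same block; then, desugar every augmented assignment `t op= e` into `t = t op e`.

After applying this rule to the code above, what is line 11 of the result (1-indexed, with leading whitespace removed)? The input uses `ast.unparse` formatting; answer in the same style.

t = t - base

Transformed code:
def op(base, t, r, p):
    base = r % base
    p = t
    if 10 == r:
        return 28
    r = r + (base + 8)
    for limit in p:
        emit(base)
        if t >= 18:
            break
    t = t - base
    return r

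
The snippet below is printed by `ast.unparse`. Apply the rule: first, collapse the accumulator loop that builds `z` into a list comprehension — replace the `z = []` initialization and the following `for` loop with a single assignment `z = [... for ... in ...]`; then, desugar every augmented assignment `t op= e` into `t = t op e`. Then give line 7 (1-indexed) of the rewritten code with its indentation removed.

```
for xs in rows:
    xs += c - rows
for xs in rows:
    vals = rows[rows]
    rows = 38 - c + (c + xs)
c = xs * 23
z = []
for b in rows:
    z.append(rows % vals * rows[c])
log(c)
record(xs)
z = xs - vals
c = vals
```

Transformed code:
for xs in rows:
    xs = xs + (c - rows)
for xs in rows:
    vals = rows[rows]
    rows = 38 - c + (c + xs)
c = xs * 23
z = [rows % vals * rows[c] for b in rows]
log(c)
record(xs)
z = xs - vals
c = vals

z = [rows % vals * rows[c] for b in rows]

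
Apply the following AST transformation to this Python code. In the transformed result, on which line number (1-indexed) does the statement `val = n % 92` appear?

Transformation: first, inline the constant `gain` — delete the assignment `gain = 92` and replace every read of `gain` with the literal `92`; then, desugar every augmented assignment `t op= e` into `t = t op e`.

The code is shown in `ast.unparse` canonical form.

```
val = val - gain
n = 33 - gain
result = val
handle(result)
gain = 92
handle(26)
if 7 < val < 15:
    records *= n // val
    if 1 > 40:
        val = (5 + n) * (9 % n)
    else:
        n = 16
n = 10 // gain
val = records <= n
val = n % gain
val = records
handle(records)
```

14

Transformed code:
val = val - 92
n = 33 - 92
result = val
handle(result)
handle(26)
if 7 < val < 15:
    records = records * (n // val)
    if 1 > 40:
        val = (5 + n) * (9 % n)
    else:
        n = 16
n = 10 // 92
val = records <= n
val = n % 92
val = records
handle(records)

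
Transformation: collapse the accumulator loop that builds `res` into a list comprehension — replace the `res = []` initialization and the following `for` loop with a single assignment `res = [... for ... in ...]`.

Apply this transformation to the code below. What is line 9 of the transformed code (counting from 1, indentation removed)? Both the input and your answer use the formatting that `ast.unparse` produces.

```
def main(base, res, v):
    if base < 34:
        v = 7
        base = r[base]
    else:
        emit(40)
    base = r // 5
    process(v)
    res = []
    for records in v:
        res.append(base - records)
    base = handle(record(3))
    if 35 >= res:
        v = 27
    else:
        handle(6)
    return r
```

res = [base - records for records in v]

Transformed code:
def main(base, res, v):
    if base < 34:
        v = 7
        base = r[base]
    else:
        emit(40)
    base = r // 5
    process(v)
    res = [base - records for records in v]
    base = handle(record(3))
    if 35 >= res:
        v = 27
    else:
        handle(6)
    return r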